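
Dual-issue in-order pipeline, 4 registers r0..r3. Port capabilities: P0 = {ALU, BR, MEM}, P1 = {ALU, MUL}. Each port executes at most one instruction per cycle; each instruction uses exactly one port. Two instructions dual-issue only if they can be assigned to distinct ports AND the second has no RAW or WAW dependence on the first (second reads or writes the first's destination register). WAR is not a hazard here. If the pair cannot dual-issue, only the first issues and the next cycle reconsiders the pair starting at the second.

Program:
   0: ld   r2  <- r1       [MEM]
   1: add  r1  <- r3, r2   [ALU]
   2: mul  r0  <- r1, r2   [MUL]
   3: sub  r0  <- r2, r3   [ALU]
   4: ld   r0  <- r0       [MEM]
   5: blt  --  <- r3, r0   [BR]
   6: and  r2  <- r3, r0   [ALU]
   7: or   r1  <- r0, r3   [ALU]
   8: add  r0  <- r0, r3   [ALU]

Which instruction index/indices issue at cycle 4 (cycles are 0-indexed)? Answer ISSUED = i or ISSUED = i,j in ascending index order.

ISSUED = 4

[0] i0  ld  -- RAW r2
[1] i1  add  -- RAW r1
[2] i2  mul  -- WAW r0
[3] i3  sub  -- RAW+WAW r0
[4] i4  ld  -- no-port MEM/BR
[5] i5,i6  blt and  -- 2-wide
[6] i7,i8  or add  -- 2-wide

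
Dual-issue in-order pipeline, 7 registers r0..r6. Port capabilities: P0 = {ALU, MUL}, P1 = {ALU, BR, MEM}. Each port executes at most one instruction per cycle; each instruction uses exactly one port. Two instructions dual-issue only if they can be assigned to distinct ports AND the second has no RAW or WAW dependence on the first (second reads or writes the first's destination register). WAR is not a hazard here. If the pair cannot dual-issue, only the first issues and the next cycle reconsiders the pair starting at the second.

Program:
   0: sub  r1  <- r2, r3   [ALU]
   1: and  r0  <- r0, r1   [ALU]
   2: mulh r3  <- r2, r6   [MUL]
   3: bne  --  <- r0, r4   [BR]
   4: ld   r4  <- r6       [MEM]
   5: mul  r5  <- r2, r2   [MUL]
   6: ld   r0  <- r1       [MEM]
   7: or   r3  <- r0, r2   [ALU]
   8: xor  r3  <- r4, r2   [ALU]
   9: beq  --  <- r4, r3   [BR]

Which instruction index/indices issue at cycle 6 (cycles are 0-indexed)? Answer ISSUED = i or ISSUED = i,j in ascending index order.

ISSUED = 8

c0: i0 sub.ALU  RAW r1
c1: i1/i2 and.ALU+mulh.MUL  pair
c2: i3 bne.BR  no-port BR/MEM
c3: i4/i5 ld.MEM+mul.MUL  pair
c4: i6 ld.MEM  RAW r0
c5: i7 or.ALU  WAW r3
c6: i8 xor.ALU  RAW r3
c7: i9 beq.BR  tail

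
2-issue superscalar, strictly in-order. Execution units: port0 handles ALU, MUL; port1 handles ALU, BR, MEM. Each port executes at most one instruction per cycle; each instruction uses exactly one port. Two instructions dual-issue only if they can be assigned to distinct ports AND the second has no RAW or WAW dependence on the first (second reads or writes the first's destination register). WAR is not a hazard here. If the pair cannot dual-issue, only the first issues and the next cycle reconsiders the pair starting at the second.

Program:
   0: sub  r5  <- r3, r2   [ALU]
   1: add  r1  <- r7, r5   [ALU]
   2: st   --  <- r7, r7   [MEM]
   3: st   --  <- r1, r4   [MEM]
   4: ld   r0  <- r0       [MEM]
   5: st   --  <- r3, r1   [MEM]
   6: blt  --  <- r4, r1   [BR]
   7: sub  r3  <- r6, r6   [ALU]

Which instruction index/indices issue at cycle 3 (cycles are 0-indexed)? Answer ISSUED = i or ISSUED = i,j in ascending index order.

ISSUED = 4

  cy0 -> i0 (sub) RAW r5
  cy1 -> i1,i2 (add;st) 2-wide
  cy2 -> i3 (st) no-port MEM/MEM
  cy3 -> i4 (ld) no-port MEM/MEM
  cy4 -> i5 (st) no-port MEM/BR
  cy5 -> i6,i7 (blt;sub) 2-wide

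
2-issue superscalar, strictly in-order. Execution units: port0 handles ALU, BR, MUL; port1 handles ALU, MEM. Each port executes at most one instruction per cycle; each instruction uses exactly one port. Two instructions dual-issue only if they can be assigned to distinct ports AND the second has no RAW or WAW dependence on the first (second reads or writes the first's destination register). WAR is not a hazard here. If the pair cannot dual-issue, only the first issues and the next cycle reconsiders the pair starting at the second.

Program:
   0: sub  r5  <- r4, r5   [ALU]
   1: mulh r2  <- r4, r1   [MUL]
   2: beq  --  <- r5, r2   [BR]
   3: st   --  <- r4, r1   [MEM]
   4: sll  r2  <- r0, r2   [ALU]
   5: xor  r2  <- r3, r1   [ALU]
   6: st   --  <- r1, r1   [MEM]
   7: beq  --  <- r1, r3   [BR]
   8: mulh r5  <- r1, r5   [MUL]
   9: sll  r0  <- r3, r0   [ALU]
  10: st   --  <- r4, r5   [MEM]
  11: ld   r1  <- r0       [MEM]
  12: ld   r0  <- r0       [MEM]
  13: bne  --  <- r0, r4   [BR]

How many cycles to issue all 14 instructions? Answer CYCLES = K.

[0] i0,i1  sub.ALU/mulh.MUL  -- dual
[1] i2,i3  beq.BR/st.MEM  -- dual
[2] i4  sll.ALU  -- WAW r2
[3] i5,i6  xor.ALU/st.MEM  -- dual
[4] i7  beq.BR  -- no-port BR/MUL
[5] i8,i9  mulh.MUL/sll.ALU  -- dual
[6] i10  st.MEM  -- no-port MEM/MEM
[7] i11  ld.MEM  -- no-port MEM/MEM
[8] i12  ld.MEM  -- RAW r0
[9] i13  bne.BR  -- tail

CYCLES = 10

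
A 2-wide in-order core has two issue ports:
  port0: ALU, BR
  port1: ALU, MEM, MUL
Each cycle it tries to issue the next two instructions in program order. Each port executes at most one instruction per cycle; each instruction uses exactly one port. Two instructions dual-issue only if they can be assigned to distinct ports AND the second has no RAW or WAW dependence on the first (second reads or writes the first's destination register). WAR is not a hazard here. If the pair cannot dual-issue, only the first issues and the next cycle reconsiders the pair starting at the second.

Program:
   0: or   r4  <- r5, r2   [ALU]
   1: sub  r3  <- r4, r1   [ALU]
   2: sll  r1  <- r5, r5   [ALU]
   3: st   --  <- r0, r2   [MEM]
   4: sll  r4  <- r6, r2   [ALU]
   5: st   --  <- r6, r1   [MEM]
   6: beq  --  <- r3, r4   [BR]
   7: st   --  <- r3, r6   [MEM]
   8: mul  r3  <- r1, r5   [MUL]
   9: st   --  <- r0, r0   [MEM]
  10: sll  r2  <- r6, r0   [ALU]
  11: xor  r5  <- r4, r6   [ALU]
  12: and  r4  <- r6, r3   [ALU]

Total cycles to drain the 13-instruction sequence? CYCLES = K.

0. or @i0  | RAW r4
1. sub/sll @i1+i2  | pair
2. st/sll @i3+i4  | pair
3. st/beq @i5+i6  | pair
4. st @i7  | no-port MEM/MUL
5. mul @i8  | no-port MUL/MEM
6. st/sll @i9+i10  | pair
7. xor/and @i11+i12  | pair

CYCLES = 8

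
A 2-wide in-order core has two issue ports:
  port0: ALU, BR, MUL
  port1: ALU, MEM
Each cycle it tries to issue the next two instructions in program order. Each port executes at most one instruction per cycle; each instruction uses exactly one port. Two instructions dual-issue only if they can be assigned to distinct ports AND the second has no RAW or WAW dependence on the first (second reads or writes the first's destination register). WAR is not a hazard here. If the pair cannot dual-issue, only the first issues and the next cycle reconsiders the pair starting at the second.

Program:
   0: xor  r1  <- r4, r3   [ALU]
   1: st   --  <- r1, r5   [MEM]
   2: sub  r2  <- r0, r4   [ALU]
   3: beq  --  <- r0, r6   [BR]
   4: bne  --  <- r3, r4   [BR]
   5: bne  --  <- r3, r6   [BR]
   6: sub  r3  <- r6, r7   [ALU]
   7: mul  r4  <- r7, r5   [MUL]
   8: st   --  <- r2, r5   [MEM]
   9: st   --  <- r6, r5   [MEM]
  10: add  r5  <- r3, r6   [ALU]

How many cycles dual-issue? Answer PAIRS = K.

PAIRS = 4

#0 head=0: xor i0 RAW r1
#1 head=1: st;sub i1,i2 2-wide
#2 head=3: beq i3 no-port BR/BR
#3 head=4: bne i4 no-port BR/BR
#4 head=5: bne;sub i5,i6 2-wide
#5 head=7: mul;st i7,i8 2-wide
#6 head=9: st;add i9,i10 2-wide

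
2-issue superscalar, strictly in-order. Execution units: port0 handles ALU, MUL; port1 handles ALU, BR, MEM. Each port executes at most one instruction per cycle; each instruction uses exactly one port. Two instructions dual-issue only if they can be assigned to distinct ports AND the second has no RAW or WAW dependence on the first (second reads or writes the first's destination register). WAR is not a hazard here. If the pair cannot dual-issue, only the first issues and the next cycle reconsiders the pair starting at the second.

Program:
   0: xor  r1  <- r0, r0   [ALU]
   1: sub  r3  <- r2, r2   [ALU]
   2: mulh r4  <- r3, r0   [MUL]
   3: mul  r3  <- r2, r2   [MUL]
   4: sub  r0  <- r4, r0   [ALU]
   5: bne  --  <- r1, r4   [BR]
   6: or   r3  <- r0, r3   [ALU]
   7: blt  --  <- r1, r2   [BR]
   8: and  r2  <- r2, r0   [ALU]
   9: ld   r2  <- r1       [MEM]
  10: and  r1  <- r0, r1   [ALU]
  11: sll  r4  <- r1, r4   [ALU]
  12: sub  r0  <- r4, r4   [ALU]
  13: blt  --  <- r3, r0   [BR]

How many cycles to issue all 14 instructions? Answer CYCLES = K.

CYCLES = 9

#0 head=0: xor/sub i0/i1 dual
#1 head=2: mulh i2 no-port MUL/MUL
#2 head=3: mul/sub i3/i4 dual
#3 head=5: bne/or i5/i6 dual
#4 head=7: blt/and i7/i8 dual
#5 head=9: ld/and i9/i10 dual
#6 head=11: sll i11 RAW r4
#7 head=12: sub i12 RAW r0
#8 head=13: blt i13 tail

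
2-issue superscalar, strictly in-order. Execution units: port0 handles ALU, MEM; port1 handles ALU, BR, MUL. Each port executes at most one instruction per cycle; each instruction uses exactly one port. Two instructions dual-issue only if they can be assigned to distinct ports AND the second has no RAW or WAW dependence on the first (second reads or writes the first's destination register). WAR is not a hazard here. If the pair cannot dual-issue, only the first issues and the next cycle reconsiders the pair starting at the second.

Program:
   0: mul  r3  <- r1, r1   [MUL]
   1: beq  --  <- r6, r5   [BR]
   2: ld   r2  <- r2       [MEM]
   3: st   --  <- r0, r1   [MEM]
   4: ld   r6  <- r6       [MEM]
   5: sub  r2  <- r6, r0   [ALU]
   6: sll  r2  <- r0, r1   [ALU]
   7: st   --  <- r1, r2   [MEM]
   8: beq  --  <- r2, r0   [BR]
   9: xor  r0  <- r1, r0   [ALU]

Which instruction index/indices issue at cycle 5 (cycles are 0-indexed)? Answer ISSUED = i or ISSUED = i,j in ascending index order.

ISSUED = 6

[0] i0  mul  -- no-port MUL/BR
[1] i1+i2  beq;ld  -- 2-wide
[2] i3  st  -- no-port MEM/MEM
[3] i4  ld  -- RAW r6
[4] i5  sub  -- WAW r2
[5] i6  sll  -- RAW r2
[6] i7+i8  st;beq  -- 2-wide
[7] i9  xor  -- tail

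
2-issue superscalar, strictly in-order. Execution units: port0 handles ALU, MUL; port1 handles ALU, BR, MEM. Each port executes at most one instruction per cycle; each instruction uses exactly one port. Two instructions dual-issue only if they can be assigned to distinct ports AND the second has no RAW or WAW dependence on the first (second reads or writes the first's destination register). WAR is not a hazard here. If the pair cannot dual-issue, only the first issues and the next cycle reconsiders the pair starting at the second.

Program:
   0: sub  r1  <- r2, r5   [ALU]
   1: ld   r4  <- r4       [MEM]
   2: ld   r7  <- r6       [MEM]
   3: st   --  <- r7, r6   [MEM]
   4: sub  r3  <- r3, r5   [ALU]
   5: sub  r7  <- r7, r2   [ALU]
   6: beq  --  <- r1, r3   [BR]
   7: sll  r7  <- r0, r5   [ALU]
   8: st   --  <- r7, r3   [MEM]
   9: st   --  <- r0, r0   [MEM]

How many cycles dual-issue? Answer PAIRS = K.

PAIRS = 3

t=0 i0+i1:sub.ALU;ld.MEM ; dual
t=1 i2:ld.MEM ; no-port MEM/MEM
t=2 i3+i4:st.MEM;sub.ALU ; dual
t=3 i5+i6:sub.ALU;beq.BR ; dual
t=4 i7:sll.ALU ; RAW r7
t=5 i8:st.MEM ; no-port MEM/MEM
t=6 i9:st.MEM ; tail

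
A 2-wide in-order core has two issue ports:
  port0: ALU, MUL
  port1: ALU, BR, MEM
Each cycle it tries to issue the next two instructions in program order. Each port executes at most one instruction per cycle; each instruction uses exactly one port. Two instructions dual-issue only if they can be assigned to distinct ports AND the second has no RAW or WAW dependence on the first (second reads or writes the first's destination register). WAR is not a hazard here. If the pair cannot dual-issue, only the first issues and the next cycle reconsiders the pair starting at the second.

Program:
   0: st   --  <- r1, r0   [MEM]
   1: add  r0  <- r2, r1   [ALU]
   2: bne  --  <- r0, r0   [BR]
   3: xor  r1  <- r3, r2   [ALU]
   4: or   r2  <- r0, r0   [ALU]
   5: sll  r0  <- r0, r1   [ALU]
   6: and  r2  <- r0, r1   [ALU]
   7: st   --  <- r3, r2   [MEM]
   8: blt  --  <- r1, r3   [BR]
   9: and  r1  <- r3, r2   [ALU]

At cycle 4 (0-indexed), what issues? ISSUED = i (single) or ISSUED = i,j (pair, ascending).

c0: i0+i1 st;add  pair
c1: i2+i3 bne;xor  pair
c2: i4+i5 or;sll  pair
c3: i6 and  RAW r2
c4: i7 st  no-port MEM/BR
c5: i8+i9 blt;and  pair

ISSUED = 7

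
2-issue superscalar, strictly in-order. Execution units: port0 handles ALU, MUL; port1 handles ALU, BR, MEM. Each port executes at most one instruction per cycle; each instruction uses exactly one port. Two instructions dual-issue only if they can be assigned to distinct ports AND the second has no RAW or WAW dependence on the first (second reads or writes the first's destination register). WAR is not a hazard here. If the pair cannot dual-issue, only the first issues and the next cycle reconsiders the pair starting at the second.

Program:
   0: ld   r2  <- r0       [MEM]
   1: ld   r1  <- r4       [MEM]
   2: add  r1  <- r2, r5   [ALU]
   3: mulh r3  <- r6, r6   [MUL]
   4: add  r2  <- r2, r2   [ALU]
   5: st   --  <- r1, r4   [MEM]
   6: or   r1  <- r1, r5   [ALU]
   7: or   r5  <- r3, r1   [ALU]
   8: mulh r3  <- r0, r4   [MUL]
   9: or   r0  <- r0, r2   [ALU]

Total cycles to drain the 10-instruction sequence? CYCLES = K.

t=0 i0:ld ; no-port MEM/MEM
t=1 i1:ld ; WAW r1
t=2 i2&i3:add;mulh ; 2-wide
t=3 i4&i5:add;st ; 2-wide
t=4 i6:or ; RAW r1
t=5 i7&i8:or;mulh ; 2-wide
t=6 i9:or ; tail

CYCLES = 7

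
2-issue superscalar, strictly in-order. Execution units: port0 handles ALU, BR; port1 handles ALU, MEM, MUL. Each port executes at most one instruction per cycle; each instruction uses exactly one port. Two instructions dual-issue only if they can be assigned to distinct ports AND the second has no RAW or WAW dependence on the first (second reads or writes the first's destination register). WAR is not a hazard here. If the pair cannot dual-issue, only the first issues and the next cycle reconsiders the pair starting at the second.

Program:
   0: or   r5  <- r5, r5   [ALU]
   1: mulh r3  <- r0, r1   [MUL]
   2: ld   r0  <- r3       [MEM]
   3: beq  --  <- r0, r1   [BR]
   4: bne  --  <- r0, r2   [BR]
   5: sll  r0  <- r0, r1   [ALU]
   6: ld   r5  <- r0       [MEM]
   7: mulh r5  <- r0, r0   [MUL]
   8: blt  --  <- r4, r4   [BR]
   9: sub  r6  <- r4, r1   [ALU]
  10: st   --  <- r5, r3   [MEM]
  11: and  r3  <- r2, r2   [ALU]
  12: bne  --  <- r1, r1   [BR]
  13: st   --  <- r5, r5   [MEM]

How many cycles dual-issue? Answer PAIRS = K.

PAIRS = 5

[0] i0&i1  or.ALU/mulh.MUL  -- dual
[1] i2  ld.MEM  -- RAW r0
[2] i3  beq.BR  -- no-port BR/BR
[3] i4&i5  bne.BR/sll.ALU  -- dual
[4] i6  ld.MEM  -- no-port MEM/MUL
[5] i7&i8  mulh.MUL/blt.BR  -- dual
[6] i9&i10  sub.ALU/st.MEM  -- dual
[7] i11&i12  and.ALU/bne.BR  -- dual
[8] i13  st.MEM  -- tail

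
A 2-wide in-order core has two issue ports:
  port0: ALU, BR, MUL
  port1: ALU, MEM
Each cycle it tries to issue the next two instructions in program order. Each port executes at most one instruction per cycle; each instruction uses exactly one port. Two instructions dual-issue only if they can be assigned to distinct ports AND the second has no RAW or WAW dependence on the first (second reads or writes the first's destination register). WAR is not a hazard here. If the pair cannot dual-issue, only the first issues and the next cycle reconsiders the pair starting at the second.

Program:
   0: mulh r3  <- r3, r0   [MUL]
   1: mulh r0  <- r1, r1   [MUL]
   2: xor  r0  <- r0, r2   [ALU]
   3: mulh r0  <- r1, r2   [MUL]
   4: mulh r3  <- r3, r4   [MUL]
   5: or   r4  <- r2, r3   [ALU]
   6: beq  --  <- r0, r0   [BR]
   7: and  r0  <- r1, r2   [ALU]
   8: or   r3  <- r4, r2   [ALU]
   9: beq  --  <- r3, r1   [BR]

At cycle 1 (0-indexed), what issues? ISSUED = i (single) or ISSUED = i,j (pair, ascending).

ISSUED = 1

[0] i0  mulh.MUL  -- no-port MUL/MUL
[1] i1  mulh.MUL  -- RAW+WAW r0
[2] i2  xor.ALU  -- WAW r0
[3] i3  mulh.MUL  -- no-port MUL/MUL
[4] i4  mulh.MUL  -- RAW r3
[5] i5,i6  or.ALU beq.BR  -- pair
[6] i7,i8  and.ALU or.ALU  -- pair
[7] i9  beq.BR  -- tail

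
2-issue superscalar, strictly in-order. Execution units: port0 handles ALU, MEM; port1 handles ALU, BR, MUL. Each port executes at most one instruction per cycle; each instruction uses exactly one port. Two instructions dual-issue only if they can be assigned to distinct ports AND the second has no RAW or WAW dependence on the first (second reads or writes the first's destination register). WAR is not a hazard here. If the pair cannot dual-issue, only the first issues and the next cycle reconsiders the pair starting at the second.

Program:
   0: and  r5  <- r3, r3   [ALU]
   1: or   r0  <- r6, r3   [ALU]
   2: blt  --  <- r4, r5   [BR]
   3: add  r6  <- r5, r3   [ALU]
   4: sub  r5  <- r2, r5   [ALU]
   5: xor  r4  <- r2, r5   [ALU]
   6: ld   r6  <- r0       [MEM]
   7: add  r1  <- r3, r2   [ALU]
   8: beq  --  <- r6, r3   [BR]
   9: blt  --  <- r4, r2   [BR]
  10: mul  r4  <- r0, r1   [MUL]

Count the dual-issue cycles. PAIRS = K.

  cy0 -> i0/i1 (and or) dual
  cy1 -> i2/i3 (blt add) dual
  cy2 -> i4 (sub) RAW r5
  cy3 -> i5/i6 (xor ld) dual
  cy4 -> i7/i8 (add beq) dual
  cy5 -> i9 (blt) no-port BR/MUL
  cy6 -> i10 (mul) tail

PAIRS = 4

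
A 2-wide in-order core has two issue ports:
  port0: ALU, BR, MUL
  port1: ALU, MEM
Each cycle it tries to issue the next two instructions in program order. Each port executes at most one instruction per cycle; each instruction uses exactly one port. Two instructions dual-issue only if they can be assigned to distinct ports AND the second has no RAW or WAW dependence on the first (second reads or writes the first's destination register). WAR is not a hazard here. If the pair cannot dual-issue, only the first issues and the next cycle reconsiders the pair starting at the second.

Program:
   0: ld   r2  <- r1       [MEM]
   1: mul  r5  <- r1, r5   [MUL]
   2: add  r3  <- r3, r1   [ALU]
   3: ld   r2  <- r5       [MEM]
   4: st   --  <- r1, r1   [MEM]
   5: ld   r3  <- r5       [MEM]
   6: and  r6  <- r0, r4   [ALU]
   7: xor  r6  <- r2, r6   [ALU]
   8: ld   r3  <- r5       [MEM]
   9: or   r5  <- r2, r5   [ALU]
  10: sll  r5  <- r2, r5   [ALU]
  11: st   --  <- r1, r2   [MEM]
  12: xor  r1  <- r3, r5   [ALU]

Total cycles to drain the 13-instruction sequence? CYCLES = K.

CYCLES = 8

c0: i0&i1 ld;mul  2-wide
c1: i2&i3 add;ld  2-wide
c2: i4 st  no-port MEM/MEM
c3: i5&i6 ld;and  2-wide
c4: i7&i8 xor;ld  2-wide
c5: i9 or  RAW+WAW r5
c6: i10&i11 sll;st  2-wide
c7: i12 xor  tail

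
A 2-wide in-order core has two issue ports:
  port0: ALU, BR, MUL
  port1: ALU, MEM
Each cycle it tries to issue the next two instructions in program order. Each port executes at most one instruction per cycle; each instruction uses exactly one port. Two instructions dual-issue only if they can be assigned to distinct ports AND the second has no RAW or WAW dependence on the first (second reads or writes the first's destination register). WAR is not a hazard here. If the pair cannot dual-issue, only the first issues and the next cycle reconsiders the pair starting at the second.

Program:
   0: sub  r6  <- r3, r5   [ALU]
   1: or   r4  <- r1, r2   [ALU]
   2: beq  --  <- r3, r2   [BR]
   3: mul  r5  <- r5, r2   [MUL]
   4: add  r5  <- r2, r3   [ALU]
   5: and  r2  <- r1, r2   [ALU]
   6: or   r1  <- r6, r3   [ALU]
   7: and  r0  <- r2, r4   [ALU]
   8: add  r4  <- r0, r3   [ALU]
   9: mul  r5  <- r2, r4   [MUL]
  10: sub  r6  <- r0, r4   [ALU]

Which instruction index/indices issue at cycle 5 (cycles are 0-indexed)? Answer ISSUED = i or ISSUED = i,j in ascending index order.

ISSUED = 8

#0 head=0: sub or i0+i1 dual
#1 head=2: beq i2 no-port BR/MUL
#2 head=3: mul i3 WAW r5
#3 head=4: add and i4+i5 dual
#4 head=6: or and i6+i7 dual
#5 head=8: add i8 RAW r4
#6 head=9: mul sub i9+i10 dual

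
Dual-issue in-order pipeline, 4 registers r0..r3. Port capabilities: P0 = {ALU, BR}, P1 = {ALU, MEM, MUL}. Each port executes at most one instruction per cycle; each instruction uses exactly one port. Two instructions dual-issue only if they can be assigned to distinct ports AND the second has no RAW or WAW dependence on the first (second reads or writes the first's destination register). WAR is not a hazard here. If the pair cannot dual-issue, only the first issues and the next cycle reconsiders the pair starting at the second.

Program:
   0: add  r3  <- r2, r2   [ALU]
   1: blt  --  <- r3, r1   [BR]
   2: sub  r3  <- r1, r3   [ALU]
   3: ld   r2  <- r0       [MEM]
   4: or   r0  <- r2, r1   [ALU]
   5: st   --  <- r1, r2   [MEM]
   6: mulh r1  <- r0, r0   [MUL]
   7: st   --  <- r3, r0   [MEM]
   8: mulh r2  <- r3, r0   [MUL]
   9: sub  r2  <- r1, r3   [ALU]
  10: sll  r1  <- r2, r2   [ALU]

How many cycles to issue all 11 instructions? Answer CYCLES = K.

[0] i0  add  -- RAW r3
[1] i1/i2  blt+sub  -- pair
[2] i3  ld  -- RAW r2
[3] i4/i5  or+st  -- pair
[4] i6  mulh  -- no-port MUL/MEM
[5] i7  st  -- no-port MEM/MUL
[6] i8  mulh  -- WAW r2
[7] i9  sub  -- RAW r2
[8] i10  sll  -- tail

CYCLES = 9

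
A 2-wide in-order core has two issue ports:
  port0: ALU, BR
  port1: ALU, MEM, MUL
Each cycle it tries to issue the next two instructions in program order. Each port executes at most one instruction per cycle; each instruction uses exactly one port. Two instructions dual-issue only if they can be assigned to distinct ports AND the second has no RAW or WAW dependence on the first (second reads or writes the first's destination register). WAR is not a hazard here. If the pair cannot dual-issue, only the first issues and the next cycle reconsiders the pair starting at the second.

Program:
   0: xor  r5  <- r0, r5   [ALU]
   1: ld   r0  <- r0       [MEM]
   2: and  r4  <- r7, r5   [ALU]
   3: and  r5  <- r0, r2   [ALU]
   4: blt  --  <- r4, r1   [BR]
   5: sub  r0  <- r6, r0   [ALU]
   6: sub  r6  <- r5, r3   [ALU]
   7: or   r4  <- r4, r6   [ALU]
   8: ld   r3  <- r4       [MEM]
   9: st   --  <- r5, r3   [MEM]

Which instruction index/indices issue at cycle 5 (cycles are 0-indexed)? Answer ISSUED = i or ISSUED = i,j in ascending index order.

0. xor ld @i0&i1  | 2-wide
1. and and @i2&i3  | 2-wide
2. blt sub @i4&i5  | 2-wide
3. sub @i6  | RAW r6
4. or @i7  | RAW r4
5. ld @i8  | no-port MEM/MEM
6. st @i9  | tail

ISSUED = 8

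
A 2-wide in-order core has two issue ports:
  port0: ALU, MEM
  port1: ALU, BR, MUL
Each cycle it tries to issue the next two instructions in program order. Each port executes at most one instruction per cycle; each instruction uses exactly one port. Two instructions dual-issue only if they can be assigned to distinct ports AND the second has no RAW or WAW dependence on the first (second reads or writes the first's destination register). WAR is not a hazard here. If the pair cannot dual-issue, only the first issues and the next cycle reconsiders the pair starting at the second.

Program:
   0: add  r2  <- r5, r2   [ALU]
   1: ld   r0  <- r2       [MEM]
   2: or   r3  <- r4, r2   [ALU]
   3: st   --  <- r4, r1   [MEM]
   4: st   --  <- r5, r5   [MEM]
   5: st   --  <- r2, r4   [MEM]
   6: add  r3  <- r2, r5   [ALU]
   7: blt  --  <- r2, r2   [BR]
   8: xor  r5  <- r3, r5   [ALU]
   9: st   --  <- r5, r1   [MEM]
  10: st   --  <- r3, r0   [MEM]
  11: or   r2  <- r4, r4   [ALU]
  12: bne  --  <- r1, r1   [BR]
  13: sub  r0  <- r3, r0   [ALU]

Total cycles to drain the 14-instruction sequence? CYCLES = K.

CYCLES = 9

c0: i0 add  RAW r2
c1: i1+i2 ld;or  2-wide
c2: i3 st  no-port MEM/MEM
c3: i4 st  no-port MEM/MEM
c4: i5+i6 st;add  2-wide
c5: i7+i8 blt;xor  2-wide
c6: i9 st  no-port MEM/MEM
c7: i10+i11 st;or  2-wide
c8: i12+i13 bne;sub  2-wide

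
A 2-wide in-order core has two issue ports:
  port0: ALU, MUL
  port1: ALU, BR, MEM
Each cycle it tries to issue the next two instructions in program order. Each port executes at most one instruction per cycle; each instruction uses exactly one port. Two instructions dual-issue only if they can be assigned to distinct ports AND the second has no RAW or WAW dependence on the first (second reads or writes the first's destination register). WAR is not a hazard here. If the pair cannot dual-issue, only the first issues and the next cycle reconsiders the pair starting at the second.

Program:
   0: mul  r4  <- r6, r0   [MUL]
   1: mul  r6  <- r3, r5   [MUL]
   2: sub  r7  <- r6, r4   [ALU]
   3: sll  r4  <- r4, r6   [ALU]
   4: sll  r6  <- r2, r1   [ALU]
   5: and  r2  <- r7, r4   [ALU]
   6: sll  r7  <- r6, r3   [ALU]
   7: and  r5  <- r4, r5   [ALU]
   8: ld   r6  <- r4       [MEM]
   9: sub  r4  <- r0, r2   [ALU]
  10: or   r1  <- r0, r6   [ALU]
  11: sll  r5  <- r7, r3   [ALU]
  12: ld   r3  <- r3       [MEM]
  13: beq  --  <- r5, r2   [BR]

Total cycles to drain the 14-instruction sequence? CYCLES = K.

CYCLES = 9

t=0 i0:mul ; no-port MUL/MUL
t=1 i1:mul ; RAW r6
t=2 i2+i3:sub+sll ; 2-wide
t=3 i4+i5:sll+and ; 2-wide
t=4 i6+i7:sll+and ; 2-wide
t=5 i8+i9:ld+sub ; 2-wide
t=6 i10+i11:or+sll ; 2-wide
t=7 i12:ld ; no-port MEM/BR
t=8 i13:beq ; tail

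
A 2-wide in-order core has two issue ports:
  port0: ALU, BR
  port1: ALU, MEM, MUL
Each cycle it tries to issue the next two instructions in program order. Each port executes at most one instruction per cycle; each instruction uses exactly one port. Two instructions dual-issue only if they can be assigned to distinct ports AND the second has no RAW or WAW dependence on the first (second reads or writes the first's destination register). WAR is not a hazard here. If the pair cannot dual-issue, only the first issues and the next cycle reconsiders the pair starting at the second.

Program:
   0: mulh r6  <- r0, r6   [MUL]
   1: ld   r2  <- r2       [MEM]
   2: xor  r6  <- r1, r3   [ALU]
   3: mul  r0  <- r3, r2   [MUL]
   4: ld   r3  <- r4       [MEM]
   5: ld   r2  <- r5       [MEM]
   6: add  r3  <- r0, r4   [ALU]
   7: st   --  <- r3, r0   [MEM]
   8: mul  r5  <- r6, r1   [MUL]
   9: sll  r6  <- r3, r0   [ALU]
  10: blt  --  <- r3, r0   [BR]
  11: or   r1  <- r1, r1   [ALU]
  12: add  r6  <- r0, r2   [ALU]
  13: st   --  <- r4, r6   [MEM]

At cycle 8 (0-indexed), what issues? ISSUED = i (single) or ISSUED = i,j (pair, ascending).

ISSUED = 12

0. mulh.MUL @i0  | no-port MUL/MEM
1. ld.MEM;xor.ALU @i1+i2  | dual
2. mul.MUL @i3  | no-port MUL/MEM
3. ld.MEM @i4  | no-port MEM/MEM
4. ld.MEM;add.ALU @i5+i6  | dual
5. st.MEM @i7  | no-port MEM/MUL
6. mul.MUL;sll.ALU @i8+i9  | dual
7. blt.BR;or.ALU @i10+i11  | dual
8. add.ALU @i12  | RAW r6
9. st.MEM @i13  | tail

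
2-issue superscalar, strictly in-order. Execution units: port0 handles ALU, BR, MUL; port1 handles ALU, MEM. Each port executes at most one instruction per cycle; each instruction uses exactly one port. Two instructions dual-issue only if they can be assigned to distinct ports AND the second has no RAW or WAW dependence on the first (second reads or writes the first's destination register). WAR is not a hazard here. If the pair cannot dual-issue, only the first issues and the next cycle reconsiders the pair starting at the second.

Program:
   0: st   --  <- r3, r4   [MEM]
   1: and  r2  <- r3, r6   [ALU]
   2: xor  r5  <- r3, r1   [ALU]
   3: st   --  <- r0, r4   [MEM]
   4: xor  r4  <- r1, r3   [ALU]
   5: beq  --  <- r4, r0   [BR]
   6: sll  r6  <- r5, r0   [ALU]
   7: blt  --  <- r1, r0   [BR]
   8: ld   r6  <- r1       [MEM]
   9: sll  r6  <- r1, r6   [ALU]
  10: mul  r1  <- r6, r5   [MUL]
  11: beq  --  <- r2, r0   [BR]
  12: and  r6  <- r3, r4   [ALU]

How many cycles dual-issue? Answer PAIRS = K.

t=0 i0/i1:st.MEM/and.ALU ; dual
t=1 i2/i3:xor.ALU/st.MEM ; dual
t=2 i4:xor.ALU ; RAW r4
t=3 i5/i6:beq.BR/sll.ALU ; dual
t=4 i7/i8:blt.BR/ld.MEM ; dual
t=5 i9:sll.ALU ; RAW r6
t=6 i10:mul.MUL ; no-port MUL/BR
t=7 i11/i12:beq.BR/and.ALU ; dual

PAIRS = 5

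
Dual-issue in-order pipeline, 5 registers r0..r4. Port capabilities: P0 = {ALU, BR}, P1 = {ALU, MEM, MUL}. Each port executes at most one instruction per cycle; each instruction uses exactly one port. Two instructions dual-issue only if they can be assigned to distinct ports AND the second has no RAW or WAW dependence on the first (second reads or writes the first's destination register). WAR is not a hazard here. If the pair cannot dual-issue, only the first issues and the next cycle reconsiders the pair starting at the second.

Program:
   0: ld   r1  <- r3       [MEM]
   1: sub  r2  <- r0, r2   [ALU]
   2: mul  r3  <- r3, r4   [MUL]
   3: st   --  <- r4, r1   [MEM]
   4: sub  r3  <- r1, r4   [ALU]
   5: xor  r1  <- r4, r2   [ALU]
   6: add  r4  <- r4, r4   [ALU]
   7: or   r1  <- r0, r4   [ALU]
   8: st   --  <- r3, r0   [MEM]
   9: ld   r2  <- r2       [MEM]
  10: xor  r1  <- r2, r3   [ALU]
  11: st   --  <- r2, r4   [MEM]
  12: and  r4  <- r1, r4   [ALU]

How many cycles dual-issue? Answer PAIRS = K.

0. ld+sub @i0/i1  | dual
1. mul @i2  | no-port MUL/MEM
2. st+sub @i3/i4  | dual
3. xor+add @i5/i6  | dual
4. or+st @i7/i8  | dual
5. ld @i9  | RAW r2
6. xor+st @i10/i11  | dual
7. and @i12  | tail

PAIRS = 5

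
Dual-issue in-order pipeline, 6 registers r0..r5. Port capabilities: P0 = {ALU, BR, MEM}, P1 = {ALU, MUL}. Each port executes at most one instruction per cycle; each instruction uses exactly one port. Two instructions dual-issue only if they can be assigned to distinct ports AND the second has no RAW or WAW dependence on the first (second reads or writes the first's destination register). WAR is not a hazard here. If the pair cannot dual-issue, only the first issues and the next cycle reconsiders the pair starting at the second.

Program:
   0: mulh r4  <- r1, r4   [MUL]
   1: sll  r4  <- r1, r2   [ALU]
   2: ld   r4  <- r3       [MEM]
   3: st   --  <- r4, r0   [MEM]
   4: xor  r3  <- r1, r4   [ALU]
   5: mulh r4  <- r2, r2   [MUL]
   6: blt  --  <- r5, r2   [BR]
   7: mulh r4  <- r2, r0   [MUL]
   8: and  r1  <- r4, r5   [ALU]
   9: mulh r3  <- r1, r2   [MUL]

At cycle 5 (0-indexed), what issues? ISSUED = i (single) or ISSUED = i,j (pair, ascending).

ISSUED = 7

t=0 i0:mulh.MUL ; WAW r4
t=1 i1:sll.ALU ; WAW r4
t=2 i2:ld.MEM ; no-port MEM/MEM
t=3 i3/i4:st.MEM;xor.ALU ; dual
t=4 i5/i6:mulh.MUL;blt.BR ; dual
t=5 i7:mulh.MUL ; RAW r4
t=6 i8:and.ALU ; RAW r1
t=7 i9:mulh.MUL ; tail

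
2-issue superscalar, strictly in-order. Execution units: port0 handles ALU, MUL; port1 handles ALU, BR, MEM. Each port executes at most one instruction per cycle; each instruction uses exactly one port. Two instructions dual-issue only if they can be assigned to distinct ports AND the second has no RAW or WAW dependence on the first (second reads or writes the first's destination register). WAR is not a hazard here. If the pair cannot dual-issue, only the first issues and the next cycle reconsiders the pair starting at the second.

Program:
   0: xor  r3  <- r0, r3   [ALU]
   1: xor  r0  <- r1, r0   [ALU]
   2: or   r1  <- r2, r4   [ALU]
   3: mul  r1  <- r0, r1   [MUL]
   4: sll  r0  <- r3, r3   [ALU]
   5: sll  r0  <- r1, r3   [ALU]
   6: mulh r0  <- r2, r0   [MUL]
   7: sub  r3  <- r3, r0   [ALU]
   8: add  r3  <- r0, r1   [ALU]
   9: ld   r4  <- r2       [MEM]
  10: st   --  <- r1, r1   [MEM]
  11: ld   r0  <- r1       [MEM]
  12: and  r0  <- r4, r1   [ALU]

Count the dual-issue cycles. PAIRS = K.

[0] i0&i1  xor xor  -- pair
[1] i2  or  -- RAW+WAW r1
[2] i3&i4  mul sll  -- pair
[3] i5  sll  -- RAW+WAW r0
[4] i6  mulh  -- RAW r0
[5] i7  sub  -- WAW r3
[6] i8&i9  add ld  -- pair
[7] i10  st  -- no-port MEM/MEM
[8] i11  ld  -- WAW r0
[9] i12  and  -- tail

PAIRS = 3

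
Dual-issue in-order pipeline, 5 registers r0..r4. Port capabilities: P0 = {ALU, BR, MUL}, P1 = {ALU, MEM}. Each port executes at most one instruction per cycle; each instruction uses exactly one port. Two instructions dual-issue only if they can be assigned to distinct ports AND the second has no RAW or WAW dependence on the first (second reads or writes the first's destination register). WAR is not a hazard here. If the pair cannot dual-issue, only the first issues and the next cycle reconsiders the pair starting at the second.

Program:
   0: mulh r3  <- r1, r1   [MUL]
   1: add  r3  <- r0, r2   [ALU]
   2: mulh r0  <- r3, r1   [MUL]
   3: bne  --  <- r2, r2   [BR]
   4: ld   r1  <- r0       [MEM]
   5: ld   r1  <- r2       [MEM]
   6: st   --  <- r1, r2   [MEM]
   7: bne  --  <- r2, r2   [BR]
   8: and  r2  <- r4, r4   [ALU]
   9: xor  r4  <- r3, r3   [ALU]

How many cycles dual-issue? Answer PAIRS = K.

  cy0 -> i0 (mulh) WAW r3
  cy1 -> i1 (add) RAW r3
  cy2 -> i2 (mulh) no-port MUL/BR
  cy3 -> i3/i4 (bne/ld) 2-wide
  cy4 -> i5 (ld) no-port MEM/MEM
  cy5 -> i6/i7 (st/bne) 2-wide
  cy6 -> i8/i9 (and/xor) 2-wide

PAIRS = 3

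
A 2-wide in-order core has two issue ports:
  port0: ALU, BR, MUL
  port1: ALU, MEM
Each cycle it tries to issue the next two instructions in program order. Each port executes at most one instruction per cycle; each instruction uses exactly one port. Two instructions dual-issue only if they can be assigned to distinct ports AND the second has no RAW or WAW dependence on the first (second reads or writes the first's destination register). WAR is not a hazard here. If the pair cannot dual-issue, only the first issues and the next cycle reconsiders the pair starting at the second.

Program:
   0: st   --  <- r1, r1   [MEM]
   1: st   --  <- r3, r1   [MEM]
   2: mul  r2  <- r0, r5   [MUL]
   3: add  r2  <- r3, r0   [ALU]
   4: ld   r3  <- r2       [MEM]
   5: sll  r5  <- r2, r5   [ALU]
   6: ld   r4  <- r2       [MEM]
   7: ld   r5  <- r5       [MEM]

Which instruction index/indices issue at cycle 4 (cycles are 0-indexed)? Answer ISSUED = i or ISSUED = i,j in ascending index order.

ISSUED = 6

  cy0 -> i0 (st.MEM) no-port MEM/MEM
  cy1 -> i1/i2 (st.MEM mul.MUL) 2-wide
  cy2 -> i3 (add.ALU) RAW r2
  cy3 -> i4/i5 (ld.MEM sll.ALU) 2-wide
  cy4 -> i6 (ld.MEM) no-port MEM/MEM
  cy5 -> i7 (ld.MEM) tail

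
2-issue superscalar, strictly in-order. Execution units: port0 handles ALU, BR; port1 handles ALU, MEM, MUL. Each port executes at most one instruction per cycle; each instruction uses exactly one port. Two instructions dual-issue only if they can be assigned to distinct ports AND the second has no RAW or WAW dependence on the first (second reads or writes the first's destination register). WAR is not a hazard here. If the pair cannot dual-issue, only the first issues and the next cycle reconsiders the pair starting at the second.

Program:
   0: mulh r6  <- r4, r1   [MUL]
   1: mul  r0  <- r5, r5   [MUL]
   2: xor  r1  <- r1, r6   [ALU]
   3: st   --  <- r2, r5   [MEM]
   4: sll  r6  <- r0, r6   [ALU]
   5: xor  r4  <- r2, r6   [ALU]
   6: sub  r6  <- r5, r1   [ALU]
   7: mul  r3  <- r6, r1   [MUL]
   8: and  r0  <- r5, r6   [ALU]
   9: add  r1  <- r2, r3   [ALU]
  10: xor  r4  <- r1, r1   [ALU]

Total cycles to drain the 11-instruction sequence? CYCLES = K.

CYCLES = 7

  cy0 -> i0 (mulh) no-port MUL/MUL
  cy1 -> i1&i2 (mul/xor) 2-wide
  cy2 -> i3&i4 (st/sll) 2-wide
  cy3 -> i5&i6 (xor/sub) 2-wide
  cy4 -> i7&i8 (mul/and) 2-wide
  cy5 -> i9 (add) RAW r1
  cy6 -> i10 (xor) tail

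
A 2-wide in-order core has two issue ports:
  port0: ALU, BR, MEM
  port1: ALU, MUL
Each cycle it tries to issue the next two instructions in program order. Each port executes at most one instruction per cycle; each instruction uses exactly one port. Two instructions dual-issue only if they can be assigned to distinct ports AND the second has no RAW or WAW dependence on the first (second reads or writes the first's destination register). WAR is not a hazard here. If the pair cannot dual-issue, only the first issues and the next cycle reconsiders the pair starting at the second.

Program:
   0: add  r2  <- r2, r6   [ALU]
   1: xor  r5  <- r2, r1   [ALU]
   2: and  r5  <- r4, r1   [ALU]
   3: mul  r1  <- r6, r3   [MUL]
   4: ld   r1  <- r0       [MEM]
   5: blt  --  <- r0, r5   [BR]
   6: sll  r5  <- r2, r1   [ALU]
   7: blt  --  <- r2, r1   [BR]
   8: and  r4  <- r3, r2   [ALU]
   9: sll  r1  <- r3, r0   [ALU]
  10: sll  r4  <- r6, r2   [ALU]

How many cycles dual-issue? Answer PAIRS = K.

[0] i0  add.ALU  -- RAW r2
[1] i1  xor.ALU  -- WAW r5
[2] i2+i3  and.ALU/mul.MUL  -- pair
[3] i4  ld.MEM  -- no-port MEM/BR
[4] i5+i6  blt.BR/sll.ALU  -- pair
[5] i7+i8  blt.BR/and.ALU  -- pair
[6] i9+i10  sll.ALU/sll.ALU  -- pair

PAIRS = 4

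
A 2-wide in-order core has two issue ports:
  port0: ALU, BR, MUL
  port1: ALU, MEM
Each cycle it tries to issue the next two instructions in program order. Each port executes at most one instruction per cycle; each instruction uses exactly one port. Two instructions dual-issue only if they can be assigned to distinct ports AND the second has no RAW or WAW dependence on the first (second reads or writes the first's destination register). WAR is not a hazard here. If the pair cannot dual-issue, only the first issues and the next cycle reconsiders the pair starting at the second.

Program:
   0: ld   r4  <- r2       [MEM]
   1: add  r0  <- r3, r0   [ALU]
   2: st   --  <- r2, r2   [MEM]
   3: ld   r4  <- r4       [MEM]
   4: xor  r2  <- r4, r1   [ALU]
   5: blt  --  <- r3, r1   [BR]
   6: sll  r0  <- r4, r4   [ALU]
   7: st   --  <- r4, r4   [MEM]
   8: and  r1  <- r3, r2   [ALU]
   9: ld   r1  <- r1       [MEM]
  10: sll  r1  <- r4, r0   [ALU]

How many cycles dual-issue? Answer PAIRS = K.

c0: i0,i1 ld+add  2-wide
c1: i2 st  no-port MEM/MEM
c2: i3 ld  RAW r4
c3: i4,i5 xor+blt  2-wide
c4: i6,i7 sll+st  2-wide
c5: i8 and  RAW+WAW r1
c6: i9 ld  WAW r1
c7: i10 sll  tail

PAIRS = 3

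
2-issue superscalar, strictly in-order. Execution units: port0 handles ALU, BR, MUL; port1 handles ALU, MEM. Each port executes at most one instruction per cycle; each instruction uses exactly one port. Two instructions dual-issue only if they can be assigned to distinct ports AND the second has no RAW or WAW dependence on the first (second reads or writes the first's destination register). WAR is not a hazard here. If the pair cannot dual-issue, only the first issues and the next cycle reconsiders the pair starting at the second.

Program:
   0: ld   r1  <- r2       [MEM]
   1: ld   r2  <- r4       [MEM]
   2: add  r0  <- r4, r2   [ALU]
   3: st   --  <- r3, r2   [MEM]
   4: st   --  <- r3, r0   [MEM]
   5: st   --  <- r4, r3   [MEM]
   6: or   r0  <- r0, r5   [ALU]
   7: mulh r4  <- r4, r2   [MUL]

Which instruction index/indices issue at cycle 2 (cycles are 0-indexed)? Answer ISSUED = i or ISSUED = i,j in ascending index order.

[0] i0  ld  -- no-port MEM/MEM
[1] i1  ld  -- RAW r2
[2] i2/i3  add;st  -- dual
[3] i4  st  -- no-port MEM/MEM
[4] i5/i6  st;or  -- dual
[5] i7  mulh  -- tail

ISSUED = 2,3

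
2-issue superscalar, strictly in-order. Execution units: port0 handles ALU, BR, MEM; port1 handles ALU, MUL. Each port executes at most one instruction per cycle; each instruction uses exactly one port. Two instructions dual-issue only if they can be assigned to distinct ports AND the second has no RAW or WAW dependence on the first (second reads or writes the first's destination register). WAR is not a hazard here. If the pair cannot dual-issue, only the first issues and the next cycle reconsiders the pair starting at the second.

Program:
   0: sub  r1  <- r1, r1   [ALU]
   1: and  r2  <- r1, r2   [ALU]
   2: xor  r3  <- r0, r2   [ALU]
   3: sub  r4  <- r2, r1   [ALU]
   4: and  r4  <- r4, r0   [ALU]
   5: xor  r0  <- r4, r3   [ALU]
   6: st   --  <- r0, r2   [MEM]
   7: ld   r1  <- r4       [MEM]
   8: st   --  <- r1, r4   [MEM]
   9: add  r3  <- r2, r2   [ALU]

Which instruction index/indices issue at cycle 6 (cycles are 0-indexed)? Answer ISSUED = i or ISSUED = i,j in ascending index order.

0. sub.ALU @i0  | RAW r1
1. and.ALU @i1  | RAW r2
2. xor.ALU sub.ALU @i2,i3  | dual
3. and.ALU @i4  | RAW r4
4. xor.ALU @i5  | RAW r0
5. st.MEM @i6  | no-port MEM/MEM
6. ld.MEM @i7  | no-port MEM/MEM
7. st.MEM add.ALU @i8,i9  | dual

ISSUED = 7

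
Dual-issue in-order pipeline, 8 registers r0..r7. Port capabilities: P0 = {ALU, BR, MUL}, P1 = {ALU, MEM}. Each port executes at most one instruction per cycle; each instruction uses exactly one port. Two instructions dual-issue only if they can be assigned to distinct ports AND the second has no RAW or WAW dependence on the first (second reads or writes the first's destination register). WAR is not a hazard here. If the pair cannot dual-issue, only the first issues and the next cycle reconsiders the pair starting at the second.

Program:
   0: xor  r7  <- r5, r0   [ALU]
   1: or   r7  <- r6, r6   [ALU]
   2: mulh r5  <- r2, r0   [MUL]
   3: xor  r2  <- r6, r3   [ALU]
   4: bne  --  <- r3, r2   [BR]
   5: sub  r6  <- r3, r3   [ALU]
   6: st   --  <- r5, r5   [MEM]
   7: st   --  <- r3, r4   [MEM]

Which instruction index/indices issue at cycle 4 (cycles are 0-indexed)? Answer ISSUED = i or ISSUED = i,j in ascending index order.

c0: i0 xor  WAW r7
c1: i1&i2 or+mulh  pair
c2: i3 xor  RAW r2
c3: i4&i5 bne+sub  pair
c4: i6 st  no-port MEM/MEM
c5: i7 st  tail

ISSUED = 6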